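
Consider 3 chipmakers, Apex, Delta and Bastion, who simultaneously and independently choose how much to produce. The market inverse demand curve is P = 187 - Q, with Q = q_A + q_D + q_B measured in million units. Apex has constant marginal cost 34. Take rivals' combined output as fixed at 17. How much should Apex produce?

68

With rivals' combined output fixed at 17, Apex's profit is π_A = (187 - 17 - q_A)q_A - (34q_A) = (170 - q_A)q_A - (34q_A).
∂π_A/∂q_A = 136 - 2q_A = 0, so q_A = 68.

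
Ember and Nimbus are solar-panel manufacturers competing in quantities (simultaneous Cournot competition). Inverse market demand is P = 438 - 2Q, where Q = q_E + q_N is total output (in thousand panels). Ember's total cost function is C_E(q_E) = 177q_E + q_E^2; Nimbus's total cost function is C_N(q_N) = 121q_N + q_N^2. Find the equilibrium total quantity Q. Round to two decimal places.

Ember's profit: π_E = (438 - 2Q)q_E - (177q_E + q_E²). Setting ∂π_E/∂q_E = 0: 261 - 6q_E - 2(q_N) = 0.
Nimbus's first-order condition: 317 - 6q_N - 2(q_E) = 0.
So q_E = (261 - 2q_N)/6 and q_N = (317 - 2q_E)/6.
Solving the pair: q_E = 233/8, q_N = 345/8.
Total output Q = 233/8 + 345/8 = 289/4.

72.25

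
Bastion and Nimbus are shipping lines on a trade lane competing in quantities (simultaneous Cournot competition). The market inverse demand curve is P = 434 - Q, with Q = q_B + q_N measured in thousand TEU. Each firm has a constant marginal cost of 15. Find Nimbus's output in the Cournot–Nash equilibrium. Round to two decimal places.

139.67

A representative firm's profit is π_i = q_i(434 - Q) - 15q_i.
Setting ∂π_i/∂q_i = 0 with rivals' quantities fixed: 419 - 2q_i - q_j = 0.
By symmetry each firm produces the same amount; substituting q_j = q_i yields q_i = 419/3.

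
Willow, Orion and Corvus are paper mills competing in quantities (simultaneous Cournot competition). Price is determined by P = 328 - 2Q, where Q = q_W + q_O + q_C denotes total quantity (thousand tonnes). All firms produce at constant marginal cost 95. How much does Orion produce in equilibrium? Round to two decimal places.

29.13

A representative firm's profit is π_i = q_i(328 - 2Q) - 95q_i.
Setting ∂π_i/∂q_i = 0 with rivals' quantities fixed: 233 - 4q_i - 2·Σ_{j≠i} q_j = 0.
By symmetry each firm produces the same amount; substituting Σ_{j≠i} q_j = 2q_i yields q_i = 233/8.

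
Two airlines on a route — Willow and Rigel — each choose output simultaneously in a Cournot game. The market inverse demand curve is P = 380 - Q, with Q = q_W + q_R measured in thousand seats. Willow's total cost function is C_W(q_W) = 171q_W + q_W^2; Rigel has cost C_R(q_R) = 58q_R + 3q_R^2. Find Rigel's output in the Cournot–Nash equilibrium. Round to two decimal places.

34.81

Willow's profit: π_W = (380 - Q)q_W - (171q_W + q_W²). Setting ∂π_W/∂q_W = 0: 209 - 4q_W - (q_R) = 0.
Rigel's profit: π_R = (380 - Q)q_R - (58q_R + 3q_R²). Setting ∂π_R/∂q_R = 0: 322 - 8q_R - (q_W) = 0.
Rearranging gives the reaction functions q_W = (209 - q_R)/4 and q_R = (322 - q_W)/8.
Substituting one into the other gives q_W = 1350/31 and q_R = 1079/31.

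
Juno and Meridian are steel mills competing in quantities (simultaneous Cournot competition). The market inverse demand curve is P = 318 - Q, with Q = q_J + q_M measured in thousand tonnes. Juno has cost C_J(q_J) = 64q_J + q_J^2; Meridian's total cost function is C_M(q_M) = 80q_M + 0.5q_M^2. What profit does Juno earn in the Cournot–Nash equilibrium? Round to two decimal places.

4538.45

Juno's profit: π_J = (318 - Q)q_J - (64q_J + q_J²). Setting ∂π_J/∂q_J = 0: 254 - 4q_J - (q_M) = 0.
Meridian's first-order condition: 238 - 3q_M - (q_J) = 0.
Rearranging gives the reaction functions q_J = (254 - q_M)/4 and q_M = (238 - q_J)/3.
Substituting one into the other gives q_J = 524/11 and q_M = 698/11.
Price P = 318 - 1222/11 = 206.9091.
Juno's profit: 206.9091·(524/11) - 64·(524/11) - (524/11)² = 4538.4463.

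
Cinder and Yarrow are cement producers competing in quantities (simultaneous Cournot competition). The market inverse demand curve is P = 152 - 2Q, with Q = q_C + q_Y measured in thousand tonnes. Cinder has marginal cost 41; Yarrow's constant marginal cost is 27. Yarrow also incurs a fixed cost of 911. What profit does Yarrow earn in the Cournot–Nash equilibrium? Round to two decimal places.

162.39

Cinder's profit: π_C = (152 - 2Q)q_C - (41q_C). Setting ∂π_C/∂q_C = 0: 111 - 4q_C - 2(q_Y) = 0.
Yarrow's first-order condition: 125 - 4q_Y - 2(q_C) = 0.
So q_C = (111 - 2q_Y)/4 and q_Y = (125 - 2q_C)/4.
Solving the pair: q_C = 97/6, q_Y = 139/6.
Price P = 152 - 2·(118/3) = 220/3.
Yarrow's profit: (220/3 - 27)·(139/6) - 911 = 162.3889.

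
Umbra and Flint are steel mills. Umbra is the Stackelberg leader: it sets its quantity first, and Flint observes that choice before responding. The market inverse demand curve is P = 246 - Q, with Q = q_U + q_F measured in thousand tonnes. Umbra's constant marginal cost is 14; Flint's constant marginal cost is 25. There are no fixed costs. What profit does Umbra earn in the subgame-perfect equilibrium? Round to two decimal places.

The follower Flint best-responds to any q_U: π_F = (246 - Q)q_F - 25q_F.
Follower FOC: 221 - q_U - 2q_F = 0, so q_F(q_U) = (221 - q_U)/2.
Umbra substitutes q_F(q_U) into its own profit: π_U = q_U(246 - q_U - (221 - q_U)/2) - 14q_U = (271/2 - (1/2)q_U)q_U - 14q_U.
Leader FOC: 243/2 - q_U = 0, so q_U = 243/2.
Then q_F = (221 - 243/2)/2 = 199/4.
Price P = 246 - 685/4 = 299/4.
Umbra's profit: (299/4 - 14)·(243/2) = 7381.1250.

7381.13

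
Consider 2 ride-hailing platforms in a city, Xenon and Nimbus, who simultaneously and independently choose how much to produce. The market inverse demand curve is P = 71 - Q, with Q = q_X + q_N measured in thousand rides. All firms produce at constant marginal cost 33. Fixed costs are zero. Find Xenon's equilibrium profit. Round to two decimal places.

Each firm earns π_i = (71 - Q)q_i - 33q_i.
Setting ∂π_i/∂q_i = 0 with rivals' quantities fixed: 38 - 2q_i - q_j = 0.
With identical firms every q_j equals q_i, so q_j = q_i and 38 = 3q_i, giving q_i = 38/3.
Price P = 71 - 76/3 = 137/3.
Xenon's profit: (137/3 - 33)·(38/3) = 1444/9.

160.44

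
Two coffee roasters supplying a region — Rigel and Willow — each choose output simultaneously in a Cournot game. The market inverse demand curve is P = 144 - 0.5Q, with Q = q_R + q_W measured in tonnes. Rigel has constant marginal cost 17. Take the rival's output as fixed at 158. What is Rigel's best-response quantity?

48

With the rival's output fixed at 158, Rigel's profit is π_R = (144 - (1/2)·158 - (1/2)q_R)q_R - (17q_R) = (65 - (1/2)q_R)q_R - (17q_R).
∂π_R/∂q_R = 48 - q_R = 0, so q_R = 48.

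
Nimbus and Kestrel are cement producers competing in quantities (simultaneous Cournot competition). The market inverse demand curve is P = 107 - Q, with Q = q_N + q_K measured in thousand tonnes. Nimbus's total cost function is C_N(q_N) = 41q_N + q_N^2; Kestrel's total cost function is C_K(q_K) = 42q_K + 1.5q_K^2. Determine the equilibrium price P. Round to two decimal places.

Nimbus's profit: π_N = (107 - Q)q_N - (41q_N + q_N²). Setting ∂π_N/∂q_N = 0: 66 - 4q_N - (q_K) = 0.
Kestrel's profit: π_K = (107 - Q)q_K - (42q_K + (3/2)q_K²). Setting ∂π_K/∂q_K = 0: 65 - 5q_K - (q_N) = 0.
So q_N = (66 - q_K)/4 and q_K = (65 - q_N)/5.
Substituting one into the other gives q_N = 265/19 and q_K = 194/19.
Total output Q = 459/19, so price P = 107 - 459/19 = 1574/19.

82.84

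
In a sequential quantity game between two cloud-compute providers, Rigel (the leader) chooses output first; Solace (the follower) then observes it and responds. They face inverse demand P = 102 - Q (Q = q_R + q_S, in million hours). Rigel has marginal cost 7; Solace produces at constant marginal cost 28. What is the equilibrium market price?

Solve by backward induction. Given q_R, the follower Solace maximises π_S = (102 - q_R - q_S)q_S - 28q_S.
Follower FOC: 74 - q_R - 2q_S = 0, so q_S(q_R) = (74 - q_R)/2.
Rigel substitutes q_S(q_R) into its own profit: π_R = q_R(102 - q_R - (74 - q_R)/2) - 7q_R = (65 - (1/2)q_R)q_R - 7q_R.
Leader FOC: 58 - q_R = 0, so q_R = 58.
Then q_S = (74 - 58)/2 = 8.
Total output Q = 66, so price P = 102 - 66 = 36.

36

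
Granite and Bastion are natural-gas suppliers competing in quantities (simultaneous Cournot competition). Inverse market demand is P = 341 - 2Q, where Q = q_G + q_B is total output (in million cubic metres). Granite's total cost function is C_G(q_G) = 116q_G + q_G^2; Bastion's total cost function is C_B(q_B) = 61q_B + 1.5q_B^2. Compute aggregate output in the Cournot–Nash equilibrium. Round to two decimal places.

Granite's profit: π_G = (341 - 2Q)q_G - (116q_G + q_G²). Setting ∂π_G/∂q_G = 0: 225 - 6q_G - 2(q_B) = 0.
Bastion's first-order condition: 280 - 7q_B - 2(q_G) = 0.
Rearranging gives the reaction functions q_G = (225 - 2q_B)/6 and q_B = (280 - 2q_G)/7.
Solving the pair: q_G = 1015/38, q_B = 615/19.
Total output Q = 1015/38 + 615/19 = 59.0789.

59.08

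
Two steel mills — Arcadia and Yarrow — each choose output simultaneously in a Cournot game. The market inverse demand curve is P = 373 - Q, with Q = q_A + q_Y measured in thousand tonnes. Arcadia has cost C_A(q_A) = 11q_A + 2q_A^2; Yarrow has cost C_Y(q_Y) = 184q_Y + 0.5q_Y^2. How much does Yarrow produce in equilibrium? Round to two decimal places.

Arcadia's profit: π_A = (373 - Q)q_A - (11q_A + 2q_A²). Setting ∂π_A/∂q_A = 0: 362 - 6q_A - (q_Y) = 0.
Yarrow's first-order condition: 189 - 3q_Y - (q_A) = 0.
So q_A = (362 - q_Y)/6 and q_Y = (189 - q_A)/3.
Solving the pair: q_A = 897/17, q_Y = 772/17.

45.41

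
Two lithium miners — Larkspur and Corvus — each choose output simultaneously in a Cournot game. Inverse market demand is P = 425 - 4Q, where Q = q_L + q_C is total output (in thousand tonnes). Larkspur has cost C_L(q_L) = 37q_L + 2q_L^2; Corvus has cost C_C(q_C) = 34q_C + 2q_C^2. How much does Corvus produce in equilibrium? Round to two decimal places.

Larkspur's profit: π_L = (425 - 4Q)q_L - (37q_L + 2q_L²). Setting ∂π_L/∂q_L = 0: 388 - 12q_L - 4(q_C) = 0.
Corvus's first-order condition: 391 - 12q_C - 4(q_L) = 0.
So q_L = (388 - 4q_C)/12 and q_C = (391 - 4q_L)/12.
Substituting one into the other gives q_L = 773/32 and q_C = 785/32.

24.53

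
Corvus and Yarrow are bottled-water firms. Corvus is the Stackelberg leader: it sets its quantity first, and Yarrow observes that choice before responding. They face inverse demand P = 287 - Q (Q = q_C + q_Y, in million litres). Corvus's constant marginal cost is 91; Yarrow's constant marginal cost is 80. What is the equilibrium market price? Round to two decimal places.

137.25

Solve by backward induction. Given q_C, the follower Yarrow maximises π_Y = (287 - q_C - q_Y)q_Y - 80q_Y.
Follower FOC: 207 - q_C - 2q_Y = 0, so q_Y(q_C) = (207 - q_C)/2.
The leader anticipates this reaction. Substituting into P = 287 - Q gives P = 367/2 - (1/2)q_C, so π_C = (367/2 - (1/2)q_C)q_C - 91q_C.
Maximising: ∂π_C/∂q_C = 185/2 - q_C = 0, giving q_C = 185/2.
Then q_Y = (207 - 185/2)/2 = 229/4.
Total output Q = 599/4, so price P = 287 - 599/4 = 549/4.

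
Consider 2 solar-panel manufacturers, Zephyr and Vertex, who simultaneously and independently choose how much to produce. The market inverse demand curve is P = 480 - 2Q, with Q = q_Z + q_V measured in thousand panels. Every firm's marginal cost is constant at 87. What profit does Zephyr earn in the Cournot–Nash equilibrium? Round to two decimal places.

8580.50

Each firm earns π_i = (480 - 2Q)q_i - 87q_i.
First-order condition (treating rivals' output as given): 393 - 4q_i - 2q_j = 0.
By symmetry each firm produces the same amount; substituting q_j = q_i yields q_i = 393/6 = 131/2.
Price P = 480 - 2·131 = 218.
Zephyr's profit: (218 - 87)·(131/2) = 8580.5000.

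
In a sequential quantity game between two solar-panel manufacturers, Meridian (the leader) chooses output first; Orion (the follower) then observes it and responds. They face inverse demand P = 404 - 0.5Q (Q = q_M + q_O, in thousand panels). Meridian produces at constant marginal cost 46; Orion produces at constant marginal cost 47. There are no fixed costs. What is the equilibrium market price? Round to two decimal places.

Solve by backward induction. Given q_M, the follower Orion maximises π_O = (404 - (1/2)q_M - (1/2)q_O)q_O - 47q_O.
Follower FOC: 357 - (1/2)q_M - q_O = 0, so q_O(q_M) = (357 - (1/2)q_M).
Meridian substitutes q_O(q_M) into its own profit: π_M = q_M(404 - (1/2)q_M - (357 - (1/2)q_M)/2) - 46q_M = (451/2 - (1/4)q_M)q_M - 46q_M.
Leader FOC: 359/2 - (1/2)q_M = 0, so q_M = 359.
Then q_O = (357 - (1/2)·359) = 355/2.
Total output Q = 1073/2, so price P = 404 - (1/2)·(1073/2) = 543/4.

135.75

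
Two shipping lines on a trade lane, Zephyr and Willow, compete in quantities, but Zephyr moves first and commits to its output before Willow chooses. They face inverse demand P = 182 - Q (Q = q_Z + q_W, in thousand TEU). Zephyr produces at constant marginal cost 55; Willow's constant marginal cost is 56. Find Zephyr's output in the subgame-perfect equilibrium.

The follower Willow best-responds to any q_Z: π_W = (182 - Q)q_W - 56q_W.
Follower FOC: 126 - q_Z - 2q_W = 0, so q_W(q_Z) = (126 - q_Z)/2.
The leader anticipates this reaction. Substituting into P = 182 - Q gives P = 119 - (1/2)q_Z, so π_Z = (119 - (1/2)q_Z)q_Z - 55q_Z.
Maximising: ∂π_Z/∂q_Z = 64 - q_Z = 0, giving q_Z = 64.
Then q_W = (126 - 64)/2 = 31.

64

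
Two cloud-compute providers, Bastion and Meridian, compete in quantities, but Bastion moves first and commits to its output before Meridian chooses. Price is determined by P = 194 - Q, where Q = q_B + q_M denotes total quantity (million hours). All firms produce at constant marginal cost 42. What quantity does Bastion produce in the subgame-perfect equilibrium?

Solve by backward induction. Given q_B, the follower Meridian maximises π_M = (194 - q_B - q_M)q_M - 42q_M.
Setting the follower's marginal profit to zero, 152 - q_B - 2q_M = 0, i.e. q_M = (152 - q_B)/2.
The leader anticipates this reaction. Substituting into P = 194 - Q gives P = 118 - (1/2)q_B, so π_B = (118 - (1/2)q_B)q_B - 42q_B.
Leader FOC: 76 - q_B = 0, so q_B = 76.
Then q_M = (152 - 76)/2 = 38.

76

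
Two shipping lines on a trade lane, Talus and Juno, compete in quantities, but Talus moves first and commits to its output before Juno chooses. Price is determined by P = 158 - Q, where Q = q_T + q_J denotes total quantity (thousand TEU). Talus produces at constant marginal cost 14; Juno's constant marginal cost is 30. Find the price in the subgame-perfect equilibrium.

Solve by backward induction. Given q_T, the follower Juno maximises π_J = (158 - q_T - q_J)q_J - 30q_J.
Setting the follower's marginal profit to zero, 128 - q_T - 2q_J = 0, i.e. q_J = (128 - q_T)/2.
The leader anticipates this reaction. Substituting into P = 158 - Q gives P = 94 - (1/2)q_T, so π_T = (94 - (1/2)q_T)q_T - 14q_T.
Leader FOC: 80 - q_T = 0, so q_T = 80.
Then q_J = (128 - 80)/2 = 24.
Total output Q = 104, so price P = 158 - 104 = 54.

54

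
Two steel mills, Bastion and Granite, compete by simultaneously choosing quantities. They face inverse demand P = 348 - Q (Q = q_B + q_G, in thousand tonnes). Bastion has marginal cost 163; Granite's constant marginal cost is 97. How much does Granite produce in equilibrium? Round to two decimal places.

Bastion's profit: π_B = (348 - Q)q_B - (163q_B). Setting ∂π_B/∂q_B = 0: 185 - 2q_B - (q_G) = 0.
Granite's profit: π_G = (348 - Q)q_G - (97q_G). Setting ∂π_G/∂q_G = 0: 251 - 2q_G - (q_B) = 0.
So q_B = (185 - q_G)/2 and q_G = (251 - q_B)/2.
Substituting one into the other gives q_B = 119/3 and q_G = 317/3.

105.67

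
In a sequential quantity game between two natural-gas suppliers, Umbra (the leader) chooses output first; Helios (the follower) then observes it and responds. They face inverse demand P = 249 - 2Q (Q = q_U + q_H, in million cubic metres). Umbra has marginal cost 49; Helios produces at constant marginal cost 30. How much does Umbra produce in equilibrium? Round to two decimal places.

The follower Helios best-responds to any q_U: π_H = (249 - 2Q)q_H - 30q_H.
Setting the follower's marginal profit to zero, 219 - 2q_U - 4q_H = 0, i.e. q_H = (219 - 2q_U)/4.
The leader anticipates this reaction. Substituting into P = 249 - 2Q gives P = 279/2 - q_U, so π_U = (279/2 - q_U)q_U - 49q_U.
Maximising: ∂π_U/∂q_U = 181/2 - 2q_U = 0, giving q_U = 181/4.
Then q_H = (219 - 2·(181/4))/4 = 257/8.

45.25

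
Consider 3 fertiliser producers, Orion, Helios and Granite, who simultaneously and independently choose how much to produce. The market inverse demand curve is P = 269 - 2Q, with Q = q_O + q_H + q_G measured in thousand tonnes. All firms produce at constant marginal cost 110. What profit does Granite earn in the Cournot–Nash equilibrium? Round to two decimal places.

A representative firm's profit is π_i = q_i(269 - 2Q) - 110q_i.
First-order condition (treating rivals' output as given): 159 - 4q_i - 2·Σ_{j≠i} q_j = 0.
By symmetry each firm produces the same amount; substituting Σ_{j≠i} q_j = 2q_i yields q_i = 159/8.
Price P = 269 - 2·(477/8) = 599/4.
Granite's profit: (599/4 - 110)·(159/8) = 790.0313.

790.03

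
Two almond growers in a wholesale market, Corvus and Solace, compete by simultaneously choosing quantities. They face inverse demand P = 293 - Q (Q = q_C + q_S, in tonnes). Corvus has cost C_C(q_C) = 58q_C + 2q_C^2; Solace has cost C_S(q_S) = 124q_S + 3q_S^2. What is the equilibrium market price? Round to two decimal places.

240.02

Corvus's profit: π_C = (293 - Q)q_C - (58q_C + 2q_C²). Setting ∂π_C/∂q_C = 0: 235 - 6q_C - (q_S) = 0.
Solace's first-order condition: 169 - 8q_S - (q_C) = 0.
Best responses: q_C = (235 - q_S)/6, q_S = (169 - q_C)/8.
Solving the pair: q_C = 1711/47, q_S = 779/47.
Total output Q = 52.9787, so price P = 293 - 52.9787 = 240.0213.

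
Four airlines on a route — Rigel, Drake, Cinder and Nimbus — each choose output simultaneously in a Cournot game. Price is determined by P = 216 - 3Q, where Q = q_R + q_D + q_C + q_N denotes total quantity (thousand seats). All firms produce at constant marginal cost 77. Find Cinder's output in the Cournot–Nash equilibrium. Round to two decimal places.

9.27

Each firm earns π_i = (216 - 3Q)q_i - 77q_i.
First-order condition (treating rivals' output as given): 139 - 6q_i - 3·Σ_{j≠i} q_j = 0.
With identical firms every q_j equals q_i, so Σ_{j≠i} q_j = 3q_i and 139 = 15q_i, giving q_i = 139/15.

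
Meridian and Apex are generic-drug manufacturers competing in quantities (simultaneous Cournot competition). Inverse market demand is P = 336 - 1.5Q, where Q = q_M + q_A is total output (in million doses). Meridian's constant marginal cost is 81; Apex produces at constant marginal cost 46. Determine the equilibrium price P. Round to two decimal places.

Meridian's profit: π_M = (336 - 1.5Q)q_M - (81q_M). Setting ∂π_M/∂q_M = 0: 255 - 3q_M - (3/2)(q_A) = 0.
Apex's profit: π_A = (336 - 1.5Q)q_A - (46q_A). Setting ∂π_A/∂q_A = 0: 290 - 3q_A - (3/2)(q_M) = 0.
Rearranging gives the reaction functions q_M = (255 - (3/2)q_A)/3 and q_A = (290 - (3/2)q_M)/3.
Substituting one into the other gives q_M = 440/9 and q_A = 650/9.
Total output Q = 1090/9, so price P = 336 - (3/2)·(1090/9) = 463/3.

154.33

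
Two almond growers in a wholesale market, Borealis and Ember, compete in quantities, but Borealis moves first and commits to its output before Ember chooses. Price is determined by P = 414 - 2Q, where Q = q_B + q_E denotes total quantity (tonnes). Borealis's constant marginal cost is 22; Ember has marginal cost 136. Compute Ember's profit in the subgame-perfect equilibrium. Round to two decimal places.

The follower Ember best-responds to any q_B: π_E = (414 - 2Q)q_E - 136q_E.
∂π_E/∂q_E = 278 - 2q_B - 4q_E = 0 gives the reaction function q_E = (278 - 2q_B)/4.
The leader anticipates this reaction. Substituting into P = 414 - 2Q gives P = 275 - q_B, so π_B = (275 - q_B)q_B - 22q_B.
Maximising: ∂π_B/∂q_B = 253 - 2q_B = 0, giving q_B = 253/2.
Then q_E = (278 - 2·(253/2))/4 = 25/4.
Price P = 414 - 2·(531/4) = 297/2.
Ember's profit: (297/2 - 136)·(25/4) = 625/8.

78.13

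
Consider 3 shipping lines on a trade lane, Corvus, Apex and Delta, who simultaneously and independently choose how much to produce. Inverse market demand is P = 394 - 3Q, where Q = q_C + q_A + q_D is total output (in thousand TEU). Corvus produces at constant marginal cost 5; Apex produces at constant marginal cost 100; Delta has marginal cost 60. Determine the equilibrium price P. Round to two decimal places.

Corvus's profit: π_C = (394 - 3Q)q_C - (5q_C). Setting ∂π_C/∂q_C = 0: 389 - 6q_C - 3(q_A + q_D) = 0.
Apex's profit: π_A = (394 - 3Q)q_A - (100q_A). Setting ∂π_A/∂q_A = 0: 294 - 6q_A - 3(q_C + q_D) = 0.
Delta's first-order condition: 334 - 6q_D - 3(q_C + q_A) = 0.
Summing all 3 equations gives 1017 − 12Q = 0, hence Q = 339/4.
Back-substituting: q_C = (389 − 1017/4)/3 = 539/12, q_A = (294 − 1017/4)/3 = 53/4, q_D = (334 − 1017/4)/3 = 319/12.
Total output Q = 339/4, so price P = 394 - 3·(339/4) = 559/4.

139.75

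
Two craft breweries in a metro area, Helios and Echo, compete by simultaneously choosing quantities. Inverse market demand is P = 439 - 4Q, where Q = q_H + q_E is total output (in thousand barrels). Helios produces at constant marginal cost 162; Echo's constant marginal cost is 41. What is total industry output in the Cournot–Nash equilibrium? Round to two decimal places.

56.25

Helios's profit: π_H = (439 - 4Q)q_H - (162q_H). Setting ∂π_H/∂q_H = 0: 277 - 8q_H - 4(q_E) = 0.
Echo's first-order condition: 398 - 8q_E - 4(q_H) = 0.
Best responses: q_H = (277 - 4q_E)/8, q_E = (398 - 4q_H)/8.
Substituting one into the other gives q_H = 13 and q_E = 173/4.
Total output Q = 13 + 173/4 = 225/4.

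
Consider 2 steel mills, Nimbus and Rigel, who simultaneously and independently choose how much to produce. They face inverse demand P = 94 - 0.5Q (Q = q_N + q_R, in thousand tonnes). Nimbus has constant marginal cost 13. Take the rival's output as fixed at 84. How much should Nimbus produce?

With the rival's output fixed at 84, Nimbus's profit is π_N = (94 - (1/2)·84 - (1/2)q_N)q_N - (13q_N) = (52 - (1/2)q_N)q_N - (13q_N).
∂π_N/∂q_N = 39 - q_N = 0, so q_N = 39.

39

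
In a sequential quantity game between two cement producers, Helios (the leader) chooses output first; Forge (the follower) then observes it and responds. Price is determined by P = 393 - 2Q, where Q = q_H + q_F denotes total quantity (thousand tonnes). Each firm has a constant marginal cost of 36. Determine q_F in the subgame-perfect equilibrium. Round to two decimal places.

44.63

Solve by backward induction. Given q_H, the follower Forge maximises π_F = (393 - 2q_H - 2q_F)q_F - 36q_F.
Setting the follower's marginal profit to zero, 357 - 2q_H - 4q_F = 0, i.e. q_F = (357 - 2q_H)/4.
Helios substitutes q_F(q_H) into its own profit: π_H = q_H(393 - 2q_H - (357 - 2q_H)/2) - 36q_H = (429/2 - q_H)q_H - 36q_H.
The leader's first-order condition 357/2 - 2q_H = 0 yields q_H = 357/4.
Then q_F = (357 - 2·(357/4))/4 = 357/8.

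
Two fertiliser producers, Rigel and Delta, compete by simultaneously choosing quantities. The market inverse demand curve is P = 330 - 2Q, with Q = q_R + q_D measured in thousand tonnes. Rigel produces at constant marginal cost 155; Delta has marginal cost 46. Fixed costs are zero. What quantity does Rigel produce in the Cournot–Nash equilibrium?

Rigel's profit: π_R = (330 - 2Q)q_R - (155q_R). Setting ∂π_R/∂q_R = 0: 175 - 4q_R - 2(q_D) = 0.
Delta's first-order condition: 284 - 4q_D - 2(q_R) = 0.
Rearranging gives the reaction functions q_R = (175 - 2q_D)/4 and q_D = (284 - 2q_R)/4.
Solving the pair: q_R = 11, q_D = 131/2.

11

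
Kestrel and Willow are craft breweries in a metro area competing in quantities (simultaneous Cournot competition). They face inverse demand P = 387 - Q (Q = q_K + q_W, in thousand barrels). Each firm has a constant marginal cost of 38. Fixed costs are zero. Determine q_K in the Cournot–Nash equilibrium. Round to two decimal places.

Each firm earns π_i = (387 - Q)q_i - 38q_i.
Setting ∂π_i/∂q_i = 0 with rivals' quantities fixed: 349 - 2q_i - q_j = 0.
With identical firms every q_j equals q_i, so q_j = q_i and 349 = 3q_i, giving q_i = 349/3.

116.33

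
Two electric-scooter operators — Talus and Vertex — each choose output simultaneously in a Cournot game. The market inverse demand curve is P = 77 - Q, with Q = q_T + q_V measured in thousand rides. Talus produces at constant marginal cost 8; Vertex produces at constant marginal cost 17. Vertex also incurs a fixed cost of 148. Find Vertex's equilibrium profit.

Talus's profit: π_T = (77 - Q)q_T - (8q_T). Setting ∂π_T/∂q_T = 0: 69 - 2q_T - (q_V) = 0.
Vertex's first-order condition: 60 - 2q_V - (q_T) = 0.
So q_T = (69 - q_V)/2 and q_V = (60 - q_T)/2.
Solving the pair: q_T = 26, q_V = 17.
Price P = 77 - 43 = 34.
Vertex's profit: (34 - 17)·17 - 148 = 141.

141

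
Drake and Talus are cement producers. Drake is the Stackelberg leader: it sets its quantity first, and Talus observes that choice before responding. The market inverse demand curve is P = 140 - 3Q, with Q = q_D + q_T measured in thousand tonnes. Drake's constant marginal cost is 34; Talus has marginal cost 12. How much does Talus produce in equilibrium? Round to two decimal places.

14.33

Solve by backward induction. Given q_D, the follower Talus maximises π_T = (140 - 3q_D - 3q_T)q_T - 12q_T.
Setting the follower's marginal profit to zero, 128 - 3q_D - 6q_T = 0, i.e. q_T = (128 - 3q_D)/6.
Drake substitutes q_T(q_D) into its own profit: π_D = q_D(140 - 3q_D - (128 - 3q_D)/2) - 34q_D = (76 - (3/2)q_D)q_D - 34q_D.
The leader's first-order condition 42 - 3q_D = 0 yields q_D = 14.
Then q_T = (128 - 3·14)/6 = 43/3.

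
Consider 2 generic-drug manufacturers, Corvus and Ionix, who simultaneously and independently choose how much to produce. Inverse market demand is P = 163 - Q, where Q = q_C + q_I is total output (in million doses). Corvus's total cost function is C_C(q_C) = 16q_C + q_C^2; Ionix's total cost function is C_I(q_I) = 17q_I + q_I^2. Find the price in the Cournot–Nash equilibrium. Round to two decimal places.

Corvus's profit: π_C = (163 - Q)q_C - (16q_C + q_C²). Setting ∂π_C/∂q_C = 0: 147 - 4q_C - (q_I) = 0.
Ionix's first-order condition: 146 - 4q_I - (q_C) = 0.
So q_C = (147 - q_I)/4 and q_I = (146 - q_C)/4.
Substituting one into the other gives q_C = 442/15 and q_I = 437/15.
Total output Q = 293/5, so price P = 163 - 293/5 = 522/5.

104.40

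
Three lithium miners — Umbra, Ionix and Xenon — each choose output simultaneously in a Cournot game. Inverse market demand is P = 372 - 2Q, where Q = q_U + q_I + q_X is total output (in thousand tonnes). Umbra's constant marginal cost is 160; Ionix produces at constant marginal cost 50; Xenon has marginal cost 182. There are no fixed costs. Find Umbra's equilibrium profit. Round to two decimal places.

Umbra's profit: π_U = (372 - 2Q)q_U - (160q_U). Setting ∂π_U/∂q_U = 0: 212 - 4q_U - 2(q_I + q_X) = 0.
Ionix's first-order condition: 322 - 4q_I - 2(q_U + q_X) = 0.
Xenon's first-order condition: 190 - 4q_X - 2(q_U + q_I) = 0.
Adding the 3 first-order conditions: 724 − 8Q = 0, so Q = 181/2.
Back-substituting: q_U = (212 − 181)/2 = 31/2, q_I = (322 − 181)/2 = 141/2, q_X = (190 − 181)/2 = 9/2.
Price P = 372 - 2·(181/2) = 191.
Umbra's profit: (191 - 160)·(31/2) = 961/2.

480.50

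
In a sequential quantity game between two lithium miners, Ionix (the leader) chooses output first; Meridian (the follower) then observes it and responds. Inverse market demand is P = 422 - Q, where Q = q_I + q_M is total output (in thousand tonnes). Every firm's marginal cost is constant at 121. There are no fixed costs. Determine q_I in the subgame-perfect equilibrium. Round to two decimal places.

150.50

The follower Meridian best-responds to any q_I: π_M = (422 - Q)q_M - 121q_M.
Setting the follower's marginal profit to zero, 301 - q_I - 2q_M = 0, i.e. q_M = (301 - q_I)/2.
The leader anticipates this reaction. Substituting into P = 422 - Q gives P = 543/2 - (1/2)q_I, so π_I = (543/2 - (1/2)q_I)q_I - 121q_I.
Leader FOC: 301/2 - q_I = 0, so q_I = 301/2.
Then q_M = (301 - 301/2)/2 = 301/4.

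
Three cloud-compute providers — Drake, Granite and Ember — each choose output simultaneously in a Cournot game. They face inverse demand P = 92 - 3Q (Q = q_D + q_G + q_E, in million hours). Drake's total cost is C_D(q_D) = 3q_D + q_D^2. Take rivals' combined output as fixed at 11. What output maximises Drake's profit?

7

With rivals' combined output fixed at 11, Drake's profit is π_D = (92 - 3·11 - 3q_D)q_D - (3q_D + q_D²) = (59 - 3q_D)q_D - (3q_D + q_D²).
∂π_D/∂q_D = 56 - 8q_D = 0, so q_D = 7.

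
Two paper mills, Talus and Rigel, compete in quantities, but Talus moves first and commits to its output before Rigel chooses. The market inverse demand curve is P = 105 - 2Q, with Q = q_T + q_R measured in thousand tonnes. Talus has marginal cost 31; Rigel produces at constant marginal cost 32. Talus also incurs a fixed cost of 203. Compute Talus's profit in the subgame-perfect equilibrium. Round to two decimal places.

Solve by backward induction. Given q_T, the follower Rigel maximises π_R = (105 - 2q_T - 2q_R)q_R - 32q_R.
Setting the follower's marginal profit to zero, 73 - 2q_T - 4q_R = 0, i.e. q_R = (73 - 2q_T)/4.
Talus substitutes q_R(q_T) into its own profit: π_T = q_T(105 - 2q_T - (73 - 2q_T)/2) - 31q_T = (137/2 - q_T)q_T - 31q_T.
Leader FOC: 75/2 - 2q_T = 0, so q_T = 75/4.
Then q_R = (73 - 2·(75/4))/4 = 71/8.
Price P = 105 - 2·(221/8) = 199/4.
Talus's profit: (199/4 - 31)·(75/4) - 203 = 148.5625.

148.56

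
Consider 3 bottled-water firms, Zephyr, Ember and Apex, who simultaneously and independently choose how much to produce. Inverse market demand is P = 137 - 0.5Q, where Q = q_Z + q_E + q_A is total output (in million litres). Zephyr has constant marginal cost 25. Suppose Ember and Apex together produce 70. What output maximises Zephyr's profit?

With rivals' combined output fixed at 70, Zephyr's profit is π_Z = (137 - (1/2)·70 - (1/2)q_Z)q_Z - (25q_Z) = (102 - (1/2)q_Z)q_Z - (25q_Z).
∂π_Z/∂q_Z = 77 - q_Z = 0, so q_Z = 77.

77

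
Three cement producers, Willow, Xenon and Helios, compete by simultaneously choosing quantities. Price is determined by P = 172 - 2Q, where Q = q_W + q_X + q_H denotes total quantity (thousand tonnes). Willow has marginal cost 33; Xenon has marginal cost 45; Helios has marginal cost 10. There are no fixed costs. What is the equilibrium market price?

Willow's profit: π_W = (172 - 2Q)q_W - (33q_W). Setting ∂π_W/∂q_W = 0: 139 - 4q_W - 2(q_X + q_H) = 0.
Xenon's profit: π_X = (172 - 2Q)q_X - (45q_X). Setting ∂π_X/∂q_X = 0: 127 - 4q_X - 2(q_W + q_H) = 0.
Helios's first-order condition: 162 - 4q_H - 2(q_W + q_X) = 0.
Adding the 3 conditions: 428 − 4Q − 4Q = 0, i.e. Q = 107/2.
Back-substituting: q_W = (139 − 107)/2 = 16, q_X = (127 − 107)/2 = 10, q_H = (162 − 107)/2 = 55/2.
Total output Q = 107/2, so price P = 172 - 2·(107/2) = 65.

65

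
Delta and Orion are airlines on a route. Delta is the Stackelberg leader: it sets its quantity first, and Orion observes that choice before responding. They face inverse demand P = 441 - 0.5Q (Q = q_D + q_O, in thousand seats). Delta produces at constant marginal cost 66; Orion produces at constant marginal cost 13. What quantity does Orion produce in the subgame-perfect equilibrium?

The follower Orion best-responds to any q_D: π_O = (441 - 0.5Q)q_O - 13q_O.
∂π_O/∂q_O = 428 - (1/2)q_D - q_O = 0 gives the reaction function q_O = (428 - (1/2)q_D).
Delta substitutes q_O(q_D) into its own profit: π_D = q_D(441 - (1/2)q_D - (428 - (1/2)q_D)/2) - 66q_D = (227 - (1/4)q_D)q_D - 66q_D.
Maximising: ∂π_D/∂q_D = 161 - (1/2)q_D = 0, giving q_D = 322.
Then q_O = (428 - (1/2)·322) = 267.

267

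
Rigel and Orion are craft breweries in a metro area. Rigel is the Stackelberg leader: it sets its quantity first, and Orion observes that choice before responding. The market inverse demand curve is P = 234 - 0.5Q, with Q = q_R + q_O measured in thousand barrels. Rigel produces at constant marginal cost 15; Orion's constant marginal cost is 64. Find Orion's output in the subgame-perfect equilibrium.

Solve by backward induction. Given q_R, the follower Orion maximises π_O = (234 - (1/2)q_R - (1/2)q_O)q_O - 64q_O.
Setting the follower's marginal profit to zero, 170 - (1/2)q_R - q_O = 0, i.e. q_O = (170 - (1/2)q_R).
The leader anticipates this reaction. Substituting into P = 234 - 0.5Q gives P = 149 - (1/4)q_R, so π_R = (149 - (1/4)q_R)q_R - 15q_R.
Maximising: ∂π_R/∂q_R = 134 - (1/2)q_R = 0, giving q_R = 268.
Then q_O = (170 - (1/2)·268) = 36.

36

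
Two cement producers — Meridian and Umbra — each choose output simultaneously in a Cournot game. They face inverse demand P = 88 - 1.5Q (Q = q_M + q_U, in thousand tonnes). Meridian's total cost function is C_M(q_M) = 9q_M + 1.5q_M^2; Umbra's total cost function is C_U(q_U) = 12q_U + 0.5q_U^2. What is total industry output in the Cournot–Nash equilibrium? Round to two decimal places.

24.80

Meridian's profit: π_M = (88 - 1.5Q)q_M - (9q_M + (3/2)q_M²). Setting ∂π_M/∂q_M = 0: 79 - 6q_M - (3/2)(q_U) = 0.
Umbra's first-order condition: 76 - 4q_U - (3/2)(q_M) = 0.
Best responses: q_M = (79 - (3/2)q_U)/6, q_U = (76 - (3/2)q_M)/4.
Solving the pair: q_M = 808/87, q_U = 450/29.
Total output Q = 808/87 + 450/29 = 24.8046.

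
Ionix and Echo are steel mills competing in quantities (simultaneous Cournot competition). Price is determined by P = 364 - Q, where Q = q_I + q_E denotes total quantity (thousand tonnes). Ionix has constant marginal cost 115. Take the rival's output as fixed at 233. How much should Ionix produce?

8

With the rival's output fixed at 233, Ionix's profit is π_I = (364 - 233 - q_I)q_I - (115q_I) = (131 - q_I)q_I - (115q_I).
∂π_I/∂q_I = 16 - 2q_I = 0, so q_I = 8.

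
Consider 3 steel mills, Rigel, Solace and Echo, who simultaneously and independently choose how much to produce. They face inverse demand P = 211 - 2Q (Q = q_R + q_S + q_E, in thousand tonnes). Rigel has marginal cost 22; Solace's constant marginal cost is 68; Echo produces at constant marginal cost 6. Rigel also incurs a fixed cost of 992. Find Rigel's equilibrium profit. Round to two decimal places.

506.78

Rigel's profit: π_R = (211 - 2Q)q_R - (22q_R). Setting ∂π_R/∂q_R = 0: 189 - 4q_R - 2(q_S + q_E) = 0.
Solace's first-order condition: 143 - 4q_S - 2(q_R + q_E) = 0.
Echo's profit: π_E = (211 - 2Q)q_E - (6q_E). Setting ∂π_E/∂q_E = 0: 205 - 4q_E - 2(q_R + q_S) = 0.
Summing all 3 equations gives 537 − 8Q = 0, hence Q = 537/8.
Back-substituting: q_R = (189 − 537/4)/2 = 219/8, q_S = (143 − 537/4)/2 = 35/8, q_E = (205 − 537/4)/2 = 283/8.
Price P = 211 - 2·(537/8) = 307/4.
Rigel's profit: (307/4 - 22)·(219/8) - 992 = 506.7813.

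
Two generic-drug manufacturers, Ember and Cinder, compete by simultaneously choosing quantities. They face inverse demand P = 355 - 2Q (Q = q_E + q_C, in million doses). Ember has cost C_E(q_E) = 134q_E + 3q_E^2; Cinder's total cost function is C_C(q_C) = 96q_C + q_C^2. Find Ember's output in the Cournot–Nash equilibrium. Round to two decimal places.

14.43

Ember's profit: π_E = (355 - 2Q)q_E - (134q_E + 3q_E²). Setting ∂π_E/∂q_E = 0: 221 - 10q_E - 2(q_C) = 0.
Cinder's profit: π_C = (355 - 2Q)q_C - (96q_C + q_C²). Setting ∂π_C/∂q_C = 0: 259 - 6q_C - 2(q_E) = 0.
Best responses: q_E = (221 - 2q_C)/10, q_C = (259 - 2q_E)/6.
Substituting one into the other gives q_E = 101/7 and q_C = 537/14.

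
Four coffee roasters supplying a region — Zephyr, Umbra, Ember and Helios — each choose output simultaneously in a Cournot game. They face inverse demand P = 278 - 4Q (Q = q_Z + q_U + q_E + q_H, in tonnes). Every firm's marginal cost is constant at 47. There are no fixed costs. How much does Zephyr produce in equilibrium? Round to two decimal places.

A representative firm's profit is π_i = q_i(278 - 4Q) - 47q_i.
Setting ∂π_i/∂q_i = 0 with rivals' quantities fixed: 231 - 8q_i - 4·Σ_{j≠i} q_j = 0.
With identical firms every q_j equals q_i, so Σ_{j≠i} q_j = 3q_i and 231 = 20q_i, giving q_i = 231/20.

11.55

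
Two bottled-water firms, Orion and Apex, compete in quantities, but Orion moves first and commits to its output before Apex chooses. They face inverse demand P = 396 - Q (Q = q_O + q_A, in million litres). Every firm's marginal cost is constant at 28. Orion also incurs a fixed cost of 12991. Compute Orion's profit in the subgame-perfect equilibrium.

3937

The follower Apex best-responds to any q_O: π_A = (396 - Q)q_A - 28q_A.
∂π_A/∂q_A = 368 - q_O - 2q_A = 0 gives the reaction function q_A = (368 - q_O)/2.
The leader anticipates this reaction. Substituting into P = 396 - Q gives P = 212 - (1/2)q_O, so π_O = (212 - (1/2)q_O)q_O - 28q_O.
Leader FOC: 184 - q_O = 0, so q_O = 184.
Then q_A = (368 - 184)/2 = 92.
Price P = 396 - 276 = 120.
Orion's profit: (120 - 28)·184 - 12991 = 3937.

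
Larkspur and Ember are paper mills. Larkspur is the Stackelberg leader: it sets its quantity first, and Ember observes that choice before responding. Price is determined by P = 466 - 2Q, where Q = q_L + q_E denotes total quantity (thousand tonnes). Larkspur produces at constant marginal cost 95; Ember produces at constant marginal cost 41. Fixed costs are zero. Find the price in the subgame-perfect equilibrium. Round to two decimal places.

Solve by backward induction. Given q_L, the follower Ember maximises π_E = (466 - 2q_L - 2q_E)q_E - 41q_E.
∂π_E/∂q_E = 425 - 2q_L - 4q_E = 0 gives the reaction function q_E = (425 - 2q_L)/4.
The leader anticipates this reaction. Substituting into P = 466 - 2Q gives P = 507/2 - q_L, so π_L = (507/2 - q_L)q_L - 95q_L.
Leader FOC: 317/2 - 2q_L = 0, so q_L = 317/4.
Then q_E = (425 - 2·(317/4))/4 = 533/8.
Total output Q = 1167/8, so price P = 466 - 2·(1167/8) = 697/4.

174.25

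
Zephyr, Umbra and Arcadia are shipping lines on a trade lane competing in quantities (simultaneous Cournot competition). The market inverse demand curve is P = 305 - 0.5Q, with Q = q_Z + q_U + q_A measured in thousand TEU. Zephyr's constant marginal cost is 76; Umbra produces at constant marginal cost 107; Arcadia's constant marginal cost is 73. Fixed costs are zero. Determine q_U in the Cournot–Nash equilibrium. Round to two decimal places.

Zephyr's profit: π_Z = (305 - 0.5Q)q_Z - (76q_Z). Setting ∂π_Z/∂q_Z = 0: 229 - q_Z - (1/2)(q_U + q_A) = 0.
Umbra's profit: π_U = (305 - 0.5Q)q_U - (107q_U). Setting ∂π_U/∂q_U = 0: 198 - q_U - (1/2)(q_Z + q_A) = 0.
Arcadia's first-order condition: 232 - q_A - (1/2)(q_Z + q_U) = 0.
Summing all 3 equations gives 659 − 2Q = 0, hence Q = 659/2.
Back-substituting: q_Z = (229 − 659/4)/(1/2) = 257/2, q_U = (198 − 659/4)/(1/2) = 133/2, q_A = (232 − 659/4)/(1/2) = 269/2.

66.50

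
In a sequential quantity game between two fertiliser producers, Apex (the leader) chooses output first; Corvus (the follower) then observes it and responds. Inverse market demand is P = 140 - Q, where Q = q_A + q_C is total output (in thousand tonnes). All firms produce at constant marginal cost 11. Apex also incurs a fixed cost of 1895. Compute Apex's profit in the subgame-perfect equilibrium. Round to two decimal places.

Solve by backward induction. Given q_A, the follower Corvus maximises π_C = (140 - q_A - q_C)q_C - 11q_C.
Follower FOC: 129 - q_A - 2q_C = 0, so q_C(q_A) = (129 - q_A)/2.
Apex substitutes q_C(q_A) into its own profit: π_A = q_A(140 - q_A - (129 - q_A)/2) - 11q_A = (151/2 - (1/2)q_A)q_A - 11q_A.
Leader FOC: 129/2 - q_A = 0, so q_A = 129/2.
Then q_C = (129 - 129/2)/2 = 129/4.
Price P = 140 - 387/4 = 173/4.
Apex's profit: (173/4 - 11)·(129/2) - 1895 = 1481/8.

185.13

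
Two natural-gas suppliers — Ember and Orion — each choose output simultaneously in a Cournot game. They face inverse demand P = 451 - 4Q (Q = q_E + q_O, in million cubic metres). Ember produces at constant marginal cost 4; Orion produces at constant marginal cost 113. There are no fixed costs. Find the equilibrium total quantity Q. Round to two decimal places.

Ember's profit: π_E = (451 - 4Q)q_E - (4q_E). Setting ∂π_E/∂q_E = 0: 447 - 8q_E - 4(q_O) = 0.
Orion's first-order condition: 338 - 8q_O - 4(q_E) = 0.
Best responses: q_E = (447 - 4q_O)/8, q_O = (338 - 4q_E)/8.
Substituting one into the other gives q_E = 139/3 and q_O = 229/12.
Total output Q = 139/3 + 229/12 = 785/12.

65.42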